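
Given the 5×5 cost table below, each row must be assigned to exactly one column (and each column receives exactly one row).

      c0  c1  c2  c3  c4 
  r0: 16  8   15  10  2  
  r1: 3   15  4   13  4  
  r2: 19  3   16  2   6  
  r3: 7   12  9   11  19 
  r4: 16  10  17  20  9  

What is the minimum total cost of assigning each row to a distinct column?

Minimum assignment cost: 25

optimal assignment: row0→col4 (cost 2), row1→col2 (cost 4), row2→col3 (cost 2), row3→col0 (cost 7), row4→col1 (cost 10)
total = 2 + 4 + 2 + 7 + 10 = 25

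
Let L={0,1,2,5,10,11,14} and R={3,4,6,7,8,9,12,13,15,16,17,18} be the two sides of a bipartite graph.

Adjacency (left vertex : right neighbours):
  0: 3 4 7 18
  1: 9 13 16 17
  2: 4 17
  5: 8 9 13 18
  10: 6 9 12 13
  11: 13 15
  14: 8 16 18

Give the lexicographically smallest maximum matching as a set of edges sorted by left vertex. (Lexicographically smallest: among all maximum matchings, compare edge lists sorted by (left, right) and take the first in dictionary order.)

|M| = 7 (so the lex-smallest maximum matching has 7 edges)
process left vertices in ascending order; for each, take the smallest-labelled available neighbour that still permits 7 edges overall, or leave it unmatched if none does
lex-smallest matching: {0-3, 1-9, 2-4, 5-8, 10-6, 11-13, 14-16}

Lex-smallest maximum matching: {(0,3), (1,9), (2,4), (5,8), (10,6), (11,13), (14,16)}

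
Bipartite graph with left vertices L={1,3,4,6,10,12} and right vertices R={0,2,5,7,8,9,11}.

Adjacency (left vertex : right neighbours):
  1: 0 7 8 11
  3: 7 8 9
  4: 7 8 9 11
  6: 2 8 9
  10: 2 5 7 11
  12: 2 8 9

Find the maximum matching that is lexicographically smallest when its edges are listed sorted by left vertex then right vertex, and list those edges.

|M| = 6 (so the lex-smallest maximum matching has 6 edges)
process left vertices in ascending order; for each, take the smallest-labelled available neighbour that still permits 6 edges overall, or leave it unmatched if none does
lex-smallest matching: {1-0, 3-7, 4-8, 6-2, 10-5, 12-9}

Lex-smallest maximum matching: {(1,0), (3,7), (4,8), (6,2), (10,5), (12,9)}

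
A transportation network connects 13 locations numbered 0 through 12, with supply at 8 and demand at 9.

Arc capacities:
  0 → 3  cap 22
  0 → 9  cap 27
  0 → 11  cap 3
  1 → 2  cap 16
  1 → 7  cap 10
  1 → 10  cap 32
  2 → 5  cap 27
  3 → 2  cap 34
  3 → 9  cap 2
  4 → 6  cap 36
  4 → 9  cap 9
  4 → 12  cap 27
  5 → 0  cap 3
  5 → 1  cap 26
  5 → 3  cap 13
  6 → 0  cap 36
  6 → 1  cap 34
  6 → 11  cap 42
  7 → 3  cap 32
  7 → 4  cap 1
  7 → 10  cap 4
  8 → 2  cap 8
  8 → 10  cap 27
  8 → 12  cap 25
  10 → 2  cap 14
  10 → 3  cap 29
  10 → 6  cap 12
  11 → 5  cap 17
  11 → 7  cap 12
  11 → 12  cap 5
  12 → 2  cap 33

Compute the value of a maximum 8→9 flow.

augment #1: 8→10→3→9 bottleneck 2, total now 2
augment #2: 8→2→5→0→9 bottleneck 3, total now 5
augment #3: 8→10→6→0→9 bottleneck 12, total now 17
augment #4: 8→2→5→1→7→4→9 bottleneck 1, total now 18

Maximum flow value: 18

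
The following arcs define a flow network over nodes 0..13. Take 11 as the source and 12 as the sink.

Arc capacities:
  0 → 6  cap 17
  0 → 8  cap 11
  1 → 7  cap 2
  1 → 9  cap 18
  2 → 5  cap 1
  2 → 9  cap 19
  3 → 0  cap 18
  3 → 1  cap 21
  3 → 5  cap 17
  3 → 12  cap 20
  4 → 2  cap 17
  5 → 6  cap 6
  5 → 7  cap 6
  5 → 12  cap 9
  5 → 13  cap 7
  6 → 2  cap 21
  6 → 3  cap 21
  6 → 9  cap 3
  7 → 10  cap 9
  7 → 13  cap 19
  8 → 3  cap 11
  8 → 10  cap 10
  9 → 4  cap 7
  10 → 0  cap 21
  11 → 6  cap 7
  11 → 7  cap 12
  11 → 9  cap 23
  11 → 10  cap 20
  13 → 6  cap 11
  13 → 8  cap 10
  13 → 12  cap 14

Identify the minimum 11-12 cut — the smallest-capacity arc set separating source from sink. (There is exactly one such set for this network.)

Min-cut arcs: {(2,5), (11,6), (11,7), (11,10)} (total capacity 40)

augment #1: 11→6→3→12 push 7
augment #2: 11→7→13→12 push 12
augment #3: 11→9→4→2→5→12 push 1
augment #4: 11→10→0→6→3→12 push 13
augment #5: 11→10→0→6→3→5→12 push 1
augment #6: 11→10→0→8→3→5→12 push 6
max flow = 40; residual-reachable set from 11 gives S-side
cut edges (S→T): {(2,5), (11,6), (11,7), (11,10)} total cap 40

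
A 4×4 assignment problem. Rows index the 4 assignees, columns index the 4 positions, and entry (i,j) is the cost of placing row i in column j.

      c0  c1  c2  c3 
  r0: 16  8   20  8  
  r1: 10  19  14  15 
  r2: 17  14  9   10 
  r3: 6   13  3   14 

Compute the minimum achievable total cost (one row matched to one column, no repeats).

Minimum assignment cost: 31

optimal assignment: row0→col1 (cost 8), row1→col0 (cost 10), row2→col3 (cost 10), row3→col2 (cost 3)
total = 8 + 10 + 10 + 3 = 31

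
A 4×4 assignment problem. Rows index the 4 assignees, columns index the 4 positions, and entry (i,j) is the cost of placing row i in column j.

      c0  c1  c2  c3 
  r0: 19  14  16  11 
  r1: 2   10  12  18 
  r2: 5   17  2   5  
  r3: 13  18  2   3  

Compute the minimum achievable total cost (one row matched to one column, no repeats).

optimal assignment: row0→col1 (cost 14), row1→col0 (cost 2), row2→col2 (cost 2), row3→col3 (cost 3)
total = 14 + 2 + 2 + 3 = 21

Minimum assignment cost: 21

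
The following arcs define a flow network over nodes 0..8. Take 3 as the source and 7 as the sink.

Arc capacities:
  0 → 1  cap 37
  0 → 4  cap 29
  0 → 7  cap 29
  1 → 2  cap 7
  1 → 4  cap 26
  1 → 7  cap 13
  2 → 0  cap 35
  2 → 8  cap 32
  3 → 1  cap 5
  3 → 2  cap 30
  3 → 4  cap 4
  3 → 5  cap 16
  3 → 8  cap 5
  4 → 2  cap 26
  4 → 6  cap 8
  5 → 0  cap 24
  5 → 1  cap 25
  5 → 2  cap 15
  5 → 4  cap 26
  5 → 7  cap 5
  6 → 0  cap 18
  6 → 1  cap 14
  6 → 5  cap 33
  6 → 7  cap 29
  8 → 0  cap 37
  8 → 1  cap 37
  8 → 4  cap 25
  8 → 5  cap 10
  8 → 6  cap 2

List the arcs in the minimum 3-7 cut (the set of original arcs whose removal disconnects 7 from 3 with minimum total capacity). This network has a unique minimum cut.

Min-cut arcs: {(0,7), (1,7), (4,6), (5,7), (8,6)} (total capacity 57)

augment #1: 3→1→7 push 5
augment #2: 3→5→7 push 5
augment #3: 3→2→0→7 push 29
augment #4: 3→4→6→7 push 4
augment #5: 3→5→1→7 push 8
augment #6: 3→8→6→7 push 2
augment #7: 3→5→4→6→7 push 3
augment #8: 3→8→4→6→7 push 1
max flow = 57; residual-reachable set from 3 gives S-side
cut edges (S→T): {(0,7), (1,7), (4,6), (5,7), (8,6)} total cap 57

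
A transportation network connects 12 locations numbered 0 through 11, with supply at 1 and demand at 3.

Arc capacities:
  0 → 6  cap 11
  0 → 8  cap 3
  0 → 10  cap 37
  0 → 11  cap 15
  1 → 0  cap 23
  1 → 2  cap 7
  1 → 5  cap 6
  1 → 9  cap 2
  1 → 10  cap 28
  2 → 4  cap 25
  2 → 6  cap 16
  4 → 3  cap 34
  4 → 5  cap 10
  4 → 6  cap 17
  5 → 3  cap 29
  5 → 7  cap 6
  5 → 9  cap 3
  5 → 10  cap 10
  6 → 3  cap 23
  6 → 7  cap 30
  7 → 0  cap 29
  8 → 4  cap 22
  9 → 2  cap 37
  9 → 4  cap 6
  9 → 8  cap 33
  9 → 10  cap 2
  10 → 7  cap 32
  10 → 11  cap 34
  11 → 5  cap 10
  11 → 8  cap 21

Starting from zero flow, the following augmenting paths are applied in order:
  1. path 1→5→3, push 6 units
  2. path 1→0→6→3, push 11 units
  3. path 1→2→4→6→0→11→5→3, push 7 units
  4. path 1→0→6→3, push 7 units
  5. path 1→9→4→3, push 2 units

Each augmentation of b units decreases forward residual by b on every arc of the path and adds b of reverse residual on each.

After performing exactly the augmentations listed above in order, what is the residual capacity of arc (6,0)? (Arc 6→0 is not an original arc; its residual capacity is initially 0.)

Residual capacity of (6,0): 11

after path 1 (1→5→3, push 6): res(6,0)=0
after path 2 (1→0→6→3, push 11): res(6,0)=11
after path 3 (1→2→4→6→0→11→5→3, push 7): res(6,0)=4
after path 4 (1→0→6→3, push 7): res(6,0)=11
after path 5 (1→9→4→3, push 2): res(6,0)=11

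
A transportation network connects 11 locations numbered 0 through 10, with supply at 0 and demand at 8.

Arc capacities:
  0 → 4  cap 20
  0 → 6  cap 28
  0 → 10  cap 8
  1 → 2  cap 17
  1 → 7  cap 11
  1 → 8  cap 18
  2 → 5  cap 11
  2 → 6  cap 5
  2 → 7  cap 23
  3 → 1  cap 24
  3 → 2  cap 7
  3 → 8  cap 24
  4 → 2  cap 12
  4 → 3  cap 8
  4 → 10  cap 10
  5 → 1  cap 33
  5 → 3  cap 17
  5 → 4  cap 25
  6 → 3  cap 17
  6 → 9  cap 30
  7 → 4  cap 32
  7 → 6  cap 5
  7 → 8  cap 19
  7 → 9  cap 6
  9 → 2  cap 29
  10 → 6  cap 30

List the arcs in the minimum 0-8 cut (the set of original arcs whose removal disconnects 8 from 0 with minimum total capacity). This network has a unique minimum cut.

augment #1: 0→4→3→8 push 8
augment #2: 0→6→3→8 push 16
augment #3: 0→4→2→7→8 push 12
augment #4: 0→6→3→1→8 push 1
augment #5: 0→6→9→2→7→8 push 7
augment #6: 0→6→9→2→5→1→8 push 4
augment #7: 0→10→6→9→2→5→1→8 push 7
max flow = 55; residual-reachable set from 0 gives S-side
cut edges (S→T): {(2,5), (4,3), (6,3), (7,8)} total cap 55

Min-cut arcs: {(2,5), (4,3), (6,3), (7,8)} (total capacity 55)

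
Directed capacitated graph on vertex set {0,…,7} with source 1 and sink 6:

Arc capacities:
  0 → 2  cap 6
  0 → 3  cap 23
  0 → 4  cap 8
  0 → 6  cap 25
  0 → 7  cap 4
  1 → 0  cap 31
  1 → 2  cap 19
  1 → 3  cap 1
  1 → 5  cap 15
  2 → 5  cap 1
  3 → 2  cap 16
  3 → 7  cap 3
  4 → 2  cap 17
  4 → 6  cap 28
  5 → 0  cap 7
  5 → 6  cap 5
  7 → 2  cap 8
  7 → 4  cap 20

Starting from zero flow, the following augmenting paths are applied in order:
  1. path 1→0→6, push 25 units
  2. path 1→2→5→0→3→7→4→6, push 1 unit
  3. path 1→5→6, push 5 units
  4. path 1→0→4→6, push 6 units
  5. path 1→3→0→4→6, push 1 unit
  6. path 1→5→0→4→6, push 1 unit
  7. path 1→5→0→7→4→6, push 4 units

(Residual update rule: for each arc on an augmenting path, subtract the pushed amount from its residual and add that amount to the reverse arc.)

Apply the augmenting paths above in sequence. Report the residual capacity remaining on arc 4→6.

after path 1 (1→0→6, push 25): res(4,6)=28
after path 2 (1→2→5→0→3→7→4→6, push 1): res(4,6)=27
after path 3 (1→5→6, push 5): res(4,6)=27
after path 4 (1→0→4→6, push 6): res(4,6)=21
after path 5 (1→3→0→4→6, push 1): res(4,6)=20
after path 6 (1→5→0→4→6, push 1): res(4,6)=19
after path 7 (1→5→0→7→4→6, push 4): res(4,6)=15

Residual capacity of (4,6): 15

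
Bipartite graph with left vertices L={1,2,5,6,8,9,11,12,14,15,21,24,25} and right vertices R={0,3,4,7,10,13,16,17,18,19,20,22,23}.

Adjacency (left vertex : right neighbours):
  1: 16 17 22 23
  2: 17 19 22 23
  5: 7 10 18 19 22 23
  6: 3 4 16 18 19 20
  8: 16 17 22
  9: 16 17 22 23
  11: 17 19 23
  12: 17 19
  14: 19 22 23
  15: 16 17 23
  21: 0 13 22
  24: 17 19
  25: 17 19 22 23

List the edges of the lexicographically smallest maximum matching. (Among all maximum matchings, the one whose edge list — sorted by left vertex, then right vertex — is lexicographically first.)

|M| = 8 (so the lex-smallest maximum matching has 8 edges)
process left vertices in ascending order; for each, take the smallest-labelled available neighbour that still permits 8 edges overall, or leave it unmatched if none does
lex-smallest matching: {1-16, 2-17, 5-7, 6-3, 8-22, 9-23, 11-19, 21-0}

Lex-smallest maximum matching: {(1,16), (2,17), (5,7), (6,3), (8,22), (9,23), (11,19), (21,0)}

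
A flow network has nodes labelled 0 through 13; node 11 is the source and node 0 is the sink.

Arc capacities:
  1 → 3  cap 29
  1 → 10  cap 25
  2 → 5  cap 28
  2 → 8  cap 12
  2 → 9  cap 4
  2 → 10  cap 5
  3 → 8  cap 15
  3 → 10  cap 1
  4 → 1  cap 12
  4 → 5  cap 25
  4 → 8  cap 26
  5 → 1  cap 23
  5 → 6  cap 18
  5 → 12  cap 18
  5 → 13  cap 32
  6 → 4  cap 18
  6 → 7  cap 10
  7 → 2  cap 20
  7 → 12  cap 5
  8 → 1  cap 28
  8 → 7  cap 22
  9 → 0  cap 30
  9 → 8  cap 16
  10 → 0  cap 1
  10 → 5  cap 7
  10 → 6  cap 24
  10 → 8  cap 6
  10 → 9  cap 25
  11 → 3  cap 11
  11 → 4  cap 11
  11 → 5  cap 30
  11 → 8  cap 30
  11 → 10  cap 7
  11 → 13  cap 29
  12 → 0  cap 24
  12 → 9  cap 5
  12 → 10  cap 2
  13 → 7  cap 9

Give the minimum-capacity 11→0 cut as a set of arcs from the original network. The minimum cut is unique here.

augment #1: 11→10→0 push 1
augment #2: 11→5→12→0 push 18
augment #3: 11→10→9→0 push 6
augment #4: 11→3→10→9→0 push 1
augment #5: 11→8→7→12→0 push 5
augment #6: 11→4→1→10→9→0 push 11
augment #7: 11→5→1→10→9→0 push 7
augment #8: 11→8→7→2→9→0 push 4
max flow = 53; residual-reachable set from 11 gives S-side
cut edges (S→T): {(2,9), (5,12), (7,12), (10,0), (10,9)} total cap 53

Min-cut arcs: {(2,9), (5,12), (7,12), (10,0), (10,9)} (total capacity 53)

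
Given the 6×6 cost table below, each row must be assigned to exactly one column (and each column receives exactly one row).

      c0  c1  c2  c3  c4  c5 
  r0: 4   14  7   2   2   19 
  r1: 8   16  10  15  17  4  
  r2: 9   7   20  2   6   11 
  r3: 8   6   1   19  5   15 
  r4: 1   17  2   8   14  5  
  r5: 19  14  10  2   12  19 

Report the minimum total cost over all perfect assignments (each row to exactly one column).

optimal assignment: row0→col4 (cost 2), row1→col5 (cost 4), row2→col1 (cost 7), row3→col2 (cost 1), row4→col0 (cost 1), row5→col3 (cost 2)
total = 2 + 4 + 7 + 1 + 1 + 2 = 17

Minimum assignment cost: 17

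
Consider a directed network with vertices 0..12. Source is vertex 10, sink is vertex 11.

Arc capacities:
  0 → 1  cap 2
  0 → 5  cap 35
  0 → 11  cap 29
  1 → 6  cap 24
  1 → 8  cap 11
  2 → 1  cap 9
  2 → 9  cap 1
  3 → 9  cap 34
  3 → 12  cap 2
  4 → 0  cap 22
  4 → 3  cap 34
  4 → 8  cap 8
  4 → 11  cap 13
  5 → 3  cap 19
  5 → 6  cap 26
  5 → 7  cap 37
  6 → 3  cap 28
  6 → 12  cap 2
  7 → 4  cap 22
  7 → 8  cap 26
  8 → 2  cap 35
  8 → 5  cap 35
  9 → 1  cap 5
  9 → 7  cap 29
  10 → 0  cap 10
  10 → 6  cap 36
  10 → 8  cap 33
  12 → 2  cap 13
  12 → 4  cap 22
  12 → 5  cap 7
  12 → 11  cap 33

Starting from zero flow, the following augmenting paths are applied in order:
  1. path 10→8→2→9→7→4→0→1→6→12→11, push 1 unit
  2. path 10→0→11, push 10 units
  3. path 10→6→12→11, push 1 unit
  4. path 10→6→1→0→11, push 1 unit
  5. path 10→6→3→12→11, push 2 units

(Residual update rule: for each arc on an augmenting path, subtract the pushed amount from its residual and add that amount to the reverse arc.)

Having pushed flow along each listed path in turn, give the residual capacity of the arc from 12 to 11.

after path 1 (10→8→2→9→7→4→0→1→6→12→11, push 1): res(12,11)=32
after path 2 (10→0→11, push 10): res(12,11)=32
after path 3 (10→6→12→11, push 1): res(12,11)=31
after path 4 (10→6→1→0→11, push 1): res(12,11)=31
after path 5 (10→6→3→12→11, push 2): res(12,11)=29

Residual capacity of (12,11): 29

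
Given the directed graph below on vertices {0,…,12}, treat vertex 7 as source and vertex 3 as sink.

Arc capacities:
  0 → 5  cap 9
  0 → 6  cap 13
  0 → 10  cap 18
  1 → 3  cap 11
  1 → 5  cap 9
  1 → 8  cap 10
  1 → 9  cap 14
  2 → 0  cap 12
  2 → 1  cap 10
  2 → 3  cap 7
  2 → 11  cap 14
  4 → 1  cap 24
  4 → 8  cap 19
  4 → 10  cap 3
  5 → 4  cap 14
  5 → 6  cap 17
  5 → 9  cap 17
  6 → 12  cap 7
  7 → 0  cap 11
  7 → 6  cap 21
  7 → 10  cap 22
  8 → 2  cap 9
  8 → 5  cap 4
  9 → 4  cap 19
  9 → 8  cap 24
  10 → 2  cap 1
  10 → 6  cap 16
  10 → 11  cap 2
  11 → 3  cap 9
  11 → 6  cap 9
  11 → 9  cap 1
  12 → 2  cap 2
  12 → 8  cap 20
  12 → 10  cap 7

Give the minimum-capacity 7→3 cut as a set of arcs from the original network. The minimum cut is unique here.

Min-cut arcs: {(0,5), (6,12), (10,2), (10,11)} (total capacity 19)

augment #1: 7→10→2→3 push 1
augment #2: 7→10→11→3 push 2
augment #3: 7→6→12→2→3 push 2
augment #4: 7→0→5→4→1→3 push 9
augment #5: 7→6→12→8→2→3 push 4
augment #6: 7→6→12→8→2→1→3 push 1
max flow = 19; residual-reachable set from 7 gives S-side
cut edges (S→T): {(0,5), (6,12), (10,2), (10,11)} total cap 19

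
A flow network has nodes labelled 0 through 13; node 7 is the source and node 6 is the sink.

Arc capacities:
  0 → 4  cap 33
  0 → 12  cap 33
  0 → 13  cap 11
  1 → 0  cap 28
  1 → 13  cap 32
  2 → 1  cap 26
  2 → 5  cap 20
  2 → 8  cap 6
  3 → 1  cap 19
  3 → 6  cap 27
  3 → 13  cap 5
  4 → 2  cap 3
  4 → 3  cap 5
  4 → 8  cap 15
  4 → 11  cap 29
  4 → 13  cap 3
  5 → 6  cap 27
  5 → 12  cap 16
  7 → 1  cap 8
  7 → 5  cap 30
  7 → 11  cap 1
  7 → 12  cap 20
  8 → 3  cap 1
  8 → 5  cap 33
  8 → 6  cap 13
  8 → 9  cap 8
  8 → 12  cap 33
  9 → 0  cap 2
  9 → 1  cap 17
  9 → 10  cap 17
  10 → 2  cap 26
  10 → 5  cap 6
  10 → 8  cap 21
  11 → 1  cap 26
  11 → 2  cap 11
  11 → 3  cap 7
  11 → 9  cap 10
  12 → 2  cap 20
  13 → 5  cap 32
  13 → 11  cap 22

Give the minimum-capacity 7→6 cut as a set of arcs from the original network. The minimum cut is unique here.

augment #1: 7→5→6 push 27
augment #2: 7→11→3→6 push 1
augment #3: 7→12→2→8→6 push 6
augment #4: 7→1→0→4→3→6 push 5
augment #5: 7→1→0→4→8→6 push 3
augment #6: 7→12→2→1→0→4→8→6 push 4
augment #7: 7→12→2→1→13→11→3→6 push 6
augment #8: 7→12→2→1→0→4→8→3→6 push 1
max flow = 53; residual-reachable set from 7 gives S-side
cut edges (S→T): {(4,3), (5,6), (8,3), (8,6), (11,3)} total cap 53

Min-cut arcs: {(4,3), (5,6), (8,3), (8,6), (11,3)} (total capacity 53)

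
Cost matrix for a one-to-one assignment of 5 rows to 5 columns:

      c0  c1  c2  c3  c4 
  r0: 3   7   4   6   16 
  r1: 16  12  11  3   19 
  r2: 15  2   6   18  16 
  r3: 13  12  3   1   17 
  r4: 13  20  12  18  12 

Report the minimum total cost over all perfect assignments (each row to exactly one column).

Minimum assignment cost: 23

optimal assignment: row0→col0 (cost 3), row1→col3 (cost 3), row2→col1 (cost 2), row3→col2 (cost 3), row4→col4 (cost 12)
total = 3 + 3 + 2 + 3 + 12 = 23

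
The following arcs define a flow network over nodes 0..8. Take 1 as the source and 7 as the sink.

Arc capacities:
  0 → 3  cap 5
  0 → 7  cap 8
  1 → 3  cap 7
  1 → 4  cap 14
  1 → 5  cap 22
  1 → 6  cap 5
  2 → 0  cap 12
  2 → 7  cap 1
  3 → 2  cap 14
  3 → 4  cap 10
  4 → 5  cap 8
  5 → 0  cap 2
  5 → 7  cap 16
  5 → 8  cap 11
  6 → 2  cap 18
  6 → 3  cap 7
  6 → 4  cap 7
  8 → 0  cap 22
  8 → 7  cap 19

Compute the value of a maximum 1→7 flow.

augment #1: 1→5→7 bottleneck 16, total now 16
augment #2: 1→3→2→7 bottleneck 1, total now 17
augment #3: 1→5→0→7 bottleneck 2, total now 19
augment #4: 1→5→8→7 bottleneck 4, total now 23
augment #5: 1→3→2→0→7 bottleneck 6, total now 29
augment #6: 1→4→5→8→7 bottleneck 7, total now 36

Maximum flow value: 36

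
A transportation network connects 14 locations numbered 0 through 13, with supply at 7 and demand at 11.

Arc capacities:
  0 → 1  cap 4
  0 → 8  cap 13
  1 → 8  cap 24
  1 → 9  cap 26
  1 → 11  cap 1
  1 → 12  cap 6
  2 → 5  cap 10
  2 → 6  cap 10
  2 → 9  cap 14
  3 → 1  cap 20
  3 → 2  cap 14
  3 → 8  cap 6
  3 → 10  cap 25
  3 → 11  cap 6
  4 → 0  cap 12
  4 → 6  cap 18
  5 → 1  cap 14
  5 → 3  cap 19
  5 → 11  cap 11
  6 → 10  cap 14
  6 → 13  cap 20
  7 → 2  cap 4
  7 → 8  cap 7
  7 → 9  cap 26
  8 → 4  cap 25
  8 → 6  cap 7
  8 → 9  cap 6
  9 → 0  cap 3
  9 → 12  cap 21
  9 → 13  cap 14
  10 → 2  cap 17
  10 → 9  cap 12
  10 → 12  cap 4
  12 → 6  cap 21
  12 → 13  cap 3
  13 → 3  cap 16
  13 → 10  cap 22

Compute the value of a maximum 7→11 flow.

augment #1: 7→2→5→11 bottleneck 4, total now 4
augment #2: 7→9→0→1→11 bottleneck 1, total now 5
augment #3: 7→9→13→3→11 bottleneck 6, total now 11
augment #4: 7→8→6→10→2→5→11 bottleneck 6, total now 17

Maximum flow value: 17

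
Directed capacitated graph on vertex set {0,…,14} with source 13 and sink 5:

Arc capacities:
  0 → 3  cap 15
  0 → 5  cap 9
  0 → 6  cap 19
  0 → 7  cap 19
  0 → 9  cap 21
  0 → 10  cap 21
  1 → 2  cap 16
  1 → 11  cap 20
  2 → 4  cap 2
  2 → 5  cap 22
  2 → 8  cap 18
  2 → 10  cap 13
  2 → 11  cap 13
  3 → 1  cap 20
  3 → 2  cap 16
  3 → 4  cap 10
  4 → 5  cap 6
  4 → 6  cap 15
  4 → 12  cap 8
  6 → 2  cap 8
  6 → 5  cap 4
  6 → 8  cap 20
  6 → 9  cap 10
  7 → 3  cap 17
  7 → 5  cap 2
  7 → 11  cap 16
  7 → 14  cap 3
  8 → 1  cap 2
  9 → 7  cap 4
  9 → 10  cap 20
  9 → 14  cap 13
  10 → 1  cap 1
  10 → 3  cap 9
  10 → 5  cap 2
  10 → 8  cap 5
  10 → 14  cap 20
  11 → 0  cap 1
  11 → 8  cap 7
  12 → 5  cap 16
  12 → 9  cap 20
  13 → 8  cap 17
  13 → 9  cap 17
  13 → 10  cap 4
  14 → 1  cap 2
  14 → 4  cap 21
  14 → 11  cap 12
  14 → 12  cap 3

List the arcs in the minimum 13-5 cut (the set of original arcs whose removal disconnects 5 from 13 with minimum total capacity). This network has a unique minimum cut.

Min-cut arcs: {(8,1), (13,9), (13,10)} (total capacity 23)

augment #1: 13→10→5 push 2
augment #2: 13→9→7→5 push 2
augment #3: 13→8→1→2→5 push 2
augment #4: 13→9→14→4→5 push 6
augment #5: 13→9→14→12→5 push 3
augment #6: 13→10→1→2→5 push 1
augment #7: 13→10→3→2→5 push 1
augment #8: 13→9→7→3→2→5 push 2
augment #9: 13→9→10→3→2→5 push 4
max flow = 23; residual-reachable set from 13 gives S-side
cut edges (S→T): {(8,1), (13,9), (13,10)} total cap 23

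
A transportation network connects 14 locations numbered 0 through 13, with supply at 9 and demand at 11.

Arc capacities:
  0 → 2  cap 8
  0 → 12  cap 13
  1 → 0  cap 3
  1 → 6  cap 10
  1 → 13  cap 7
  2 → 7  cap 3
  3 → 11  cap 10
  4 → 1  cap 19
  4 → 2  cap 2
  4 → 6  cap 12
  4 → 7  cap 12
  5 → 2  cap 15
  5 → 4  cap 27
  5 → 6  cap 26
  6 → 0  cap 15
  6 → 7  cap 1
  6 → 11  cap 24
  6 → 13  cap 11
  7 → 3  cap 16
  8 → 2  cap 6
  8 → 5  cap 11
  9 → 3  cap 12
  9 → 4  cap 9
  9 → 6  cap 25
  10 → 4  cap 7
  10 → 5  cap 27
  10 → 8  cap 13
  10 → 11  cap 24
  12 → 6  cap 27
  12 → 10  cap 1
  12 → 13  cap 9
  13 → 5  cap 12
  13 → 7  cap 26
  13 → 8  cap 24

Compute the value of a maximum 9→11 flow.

augment #1: 9→3→11 bottleneck 10, total now 10
augment #2: 9→6→11 bottleneck 24, total now 34
augment #3: 9→6→0→12→10→11 bottleneck 1, total now 35

Maximum flow value: 35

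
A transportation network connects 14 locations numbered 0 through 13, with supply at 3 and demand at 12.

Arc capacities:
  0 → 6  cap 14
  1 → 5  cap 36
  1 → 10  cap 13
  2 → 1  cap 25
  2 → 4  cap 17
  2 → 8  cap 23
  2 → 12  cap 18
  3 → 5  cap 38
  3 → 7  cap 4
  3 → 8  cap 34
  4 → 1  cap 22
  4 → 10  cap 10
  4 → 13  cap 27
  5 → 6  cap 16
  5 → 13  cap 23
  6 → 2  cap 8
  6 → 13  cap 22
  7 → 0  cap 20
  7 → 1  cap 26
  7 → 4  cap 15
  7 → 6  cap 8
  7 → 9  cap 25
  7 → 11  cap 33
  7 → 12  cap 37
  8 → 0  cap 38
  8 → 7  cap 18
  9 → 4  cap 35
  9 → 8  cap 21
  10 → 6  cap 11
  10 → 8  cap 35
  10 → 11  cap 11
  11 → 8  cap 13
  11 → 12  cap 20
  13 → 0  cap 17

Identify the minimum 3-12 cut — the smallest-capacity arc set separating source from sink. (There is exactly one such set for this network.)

augment #1: 3→7→12 push 4
augment #2: 3→8→7→12 push 18
augment #3: 3→5→6→2→12 push 8
max flow = 30; residual-reachable set from 3 gives S-side
cut edges (S→T): {(3,7), (6,2), (8,7)} total cap 30

Min-cut arcs: {(3,7), (6,2), (8,7)} (total capacity 30)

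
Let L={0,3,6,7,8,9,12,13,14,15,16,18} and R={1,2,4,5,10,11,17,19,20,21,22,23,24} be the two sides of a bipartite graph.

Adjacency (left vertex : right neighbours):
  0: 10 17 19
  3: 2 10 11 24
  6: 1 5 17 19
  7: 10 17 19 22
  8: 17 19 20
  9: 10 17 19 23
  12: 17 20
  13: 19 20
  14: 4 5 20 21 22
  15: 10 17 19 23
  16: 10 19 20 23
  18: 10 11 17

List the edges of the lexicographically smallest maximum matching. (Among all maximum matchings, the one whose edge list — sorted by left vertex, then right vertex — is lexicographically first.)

|M| = 10 (so the lex-smallest maximum matching has 10 edges)
process left vertices in ascending order; for each, take the smallest-labelled available neighbour that still permits 10 edges overall, or leave it unmatched if none does
lex-smallest matching: {0-10, 3-2, 6-1, 7-22, 8-17, 9-19, 12-20, 14-4, 15-23, 18-11}

Lex-smallest maximum matching: {(0,10), (3,2), (6,1), (7,22), (8,17), (9,19), (12,20), (14,4), (15,23), (18,11)}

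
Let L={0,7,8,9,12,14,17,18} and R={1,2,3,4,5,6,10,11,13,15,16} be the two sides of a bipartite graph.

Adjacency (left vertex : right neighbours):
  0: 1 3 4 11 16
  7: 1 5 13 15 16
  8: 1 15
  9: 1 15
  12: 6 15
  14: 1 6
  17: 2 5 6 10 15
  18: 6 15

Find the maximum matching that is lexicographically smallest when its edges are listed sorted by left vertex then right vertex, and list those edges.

Lex-smallest maximum matching: {(0,3), (7,5), (8,1), (9,15), (12,6), (17,2)}

|M| = 6 (so the lex-smallest maximum matching has 6 edges)
process left vertices in ascending order; for each, take the smallest-labelled available neighbour that still permits 6 edges overall, or leave it unmatched if none does
lex-smallest matching: {0-3, 7-5, 8-1, 9-15, 12-6, 17-2}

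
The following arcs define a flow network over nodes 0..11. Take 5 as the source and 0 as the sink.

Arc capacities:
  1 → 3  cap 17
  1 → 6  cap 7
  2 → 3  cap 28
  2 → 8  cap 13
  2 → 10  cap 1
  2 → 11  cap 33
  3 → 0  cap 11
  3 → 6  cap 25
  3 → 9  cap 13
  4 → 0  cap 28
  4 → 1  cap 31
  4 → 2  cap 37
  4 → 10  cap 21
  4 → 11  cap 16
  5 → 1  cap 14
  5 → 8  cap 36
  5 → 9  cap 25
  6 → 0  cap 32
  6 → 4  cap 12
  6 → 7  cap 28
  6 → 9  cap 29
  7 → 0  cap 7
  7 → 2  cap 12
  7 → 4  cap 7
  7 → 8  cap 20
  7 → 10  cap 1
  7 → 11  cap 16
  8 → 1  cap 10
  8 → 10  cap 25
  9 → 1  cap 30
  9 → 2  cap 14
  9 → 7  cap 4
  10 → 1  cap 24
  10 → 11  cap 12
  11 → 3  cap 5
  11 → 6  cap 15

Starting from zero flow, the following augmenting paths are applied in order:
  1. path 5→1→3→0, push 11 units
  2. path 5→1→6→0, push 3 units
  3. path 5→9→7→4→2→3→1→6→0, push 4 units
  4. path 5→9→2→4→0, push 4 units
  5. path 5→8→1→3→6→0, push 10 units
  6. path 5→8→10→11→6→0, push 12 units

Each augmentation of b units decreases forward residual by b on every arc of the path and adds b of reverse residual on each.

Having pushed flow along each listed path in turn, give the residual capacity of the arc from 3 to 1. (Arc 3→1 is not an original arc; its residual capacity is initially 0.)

Residual capacity of (3,1): 17

after path 1 (5→1→3→0, push 11): res(3,1)=11
after path 2 (5→1→6→0, push 3): res(3,1)=11
after path 3 (5→9→7→4→2→3→1→6→0, push 4): res(3,1)=7
after path 4 (5→9→2→4→0, push 4): res(3,1)=7
after path 5 (5→8→1→3→6→0, push 10): res(3,1)=17
after path 6 (5→8→10→11→6→0, push 12): res(3,1)=17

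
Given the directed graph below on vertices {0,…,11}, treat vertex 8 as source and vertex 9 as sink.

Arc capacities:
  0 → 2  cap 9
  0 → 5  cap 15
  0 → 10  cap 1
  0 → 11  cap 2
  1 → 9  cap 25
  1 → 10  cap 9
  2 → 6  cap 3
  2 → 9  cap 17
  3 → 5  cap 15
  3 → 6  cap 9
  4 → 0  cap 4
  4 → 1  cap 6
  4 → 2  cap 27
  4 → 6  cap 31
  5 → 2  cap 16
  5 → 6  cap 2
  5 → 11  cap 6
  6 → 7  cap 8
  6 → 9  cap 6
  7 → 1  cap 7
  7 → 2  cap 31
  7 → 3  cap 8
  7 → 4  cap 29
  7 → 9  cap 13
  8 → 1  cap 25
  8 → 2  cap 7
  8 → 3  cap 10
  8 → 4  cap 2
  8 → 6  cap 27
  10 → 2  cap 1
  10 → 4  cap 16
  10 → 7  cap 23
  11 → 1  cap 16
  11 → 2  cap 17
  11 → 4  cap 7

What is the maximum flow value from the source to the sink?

Maximum flow value: 58

augment #1: 8→1→9 bottleneck 25, total now 25
augment #2: 8→2→9 bottleneck 7, total now 32
augment #3: 8→6→9 bottleneck 6, total now 38
augment #4: 8→4→2→9 bottleneck 2, total now 40
augment #5: 8→6→7→9 bottleneck 8, total now 48
augment #6: 8→3→5→2→9 bottleneck 8, total now 56
augment #7: 8→3→5→11→1→10→7→9 bottleneck 2, total now 58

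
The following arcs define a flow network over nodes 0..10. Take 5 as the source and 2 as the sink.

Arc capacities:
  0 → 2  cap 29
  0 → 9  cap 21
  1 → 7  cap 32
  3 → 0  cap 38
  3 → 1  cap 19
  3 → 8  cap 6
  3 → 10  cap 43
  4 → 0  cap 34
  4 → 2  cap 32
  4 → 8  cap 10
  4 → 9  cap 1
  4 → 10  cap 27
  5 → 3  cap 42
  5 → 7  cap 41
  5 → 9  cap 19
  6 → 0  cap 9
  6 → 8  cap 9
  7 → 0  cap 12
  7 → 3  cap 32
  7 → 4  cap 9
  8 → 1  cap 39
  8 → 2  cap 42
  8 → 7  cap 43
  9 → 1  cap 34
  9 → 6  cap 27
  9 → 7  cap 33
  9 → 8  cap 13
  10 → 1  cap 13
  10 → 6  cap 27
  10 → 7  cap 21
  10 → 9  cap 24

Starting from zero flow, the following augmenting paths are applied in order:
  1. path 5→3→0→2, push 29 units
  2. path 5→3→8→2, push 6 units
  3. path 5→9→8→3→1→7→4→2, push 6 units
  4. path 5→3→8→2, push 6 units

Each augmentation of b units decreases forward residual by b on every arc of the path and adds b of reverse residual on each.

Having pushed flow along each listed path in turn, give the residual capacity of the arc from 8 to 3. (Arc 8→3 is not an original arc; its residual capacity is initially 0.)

after path 1 (5→3→0→2, push 29): res(8,3)=0
after path 2 (5→3→8→2, push 6): res(8,3)=6
after path 3 (5→9→8→3→1→7→4→2, push 6): res(8,3)=0
after path 4 (5→3→8→2, push 6): res(8,3)=6

Residual capacity of (8,3): 6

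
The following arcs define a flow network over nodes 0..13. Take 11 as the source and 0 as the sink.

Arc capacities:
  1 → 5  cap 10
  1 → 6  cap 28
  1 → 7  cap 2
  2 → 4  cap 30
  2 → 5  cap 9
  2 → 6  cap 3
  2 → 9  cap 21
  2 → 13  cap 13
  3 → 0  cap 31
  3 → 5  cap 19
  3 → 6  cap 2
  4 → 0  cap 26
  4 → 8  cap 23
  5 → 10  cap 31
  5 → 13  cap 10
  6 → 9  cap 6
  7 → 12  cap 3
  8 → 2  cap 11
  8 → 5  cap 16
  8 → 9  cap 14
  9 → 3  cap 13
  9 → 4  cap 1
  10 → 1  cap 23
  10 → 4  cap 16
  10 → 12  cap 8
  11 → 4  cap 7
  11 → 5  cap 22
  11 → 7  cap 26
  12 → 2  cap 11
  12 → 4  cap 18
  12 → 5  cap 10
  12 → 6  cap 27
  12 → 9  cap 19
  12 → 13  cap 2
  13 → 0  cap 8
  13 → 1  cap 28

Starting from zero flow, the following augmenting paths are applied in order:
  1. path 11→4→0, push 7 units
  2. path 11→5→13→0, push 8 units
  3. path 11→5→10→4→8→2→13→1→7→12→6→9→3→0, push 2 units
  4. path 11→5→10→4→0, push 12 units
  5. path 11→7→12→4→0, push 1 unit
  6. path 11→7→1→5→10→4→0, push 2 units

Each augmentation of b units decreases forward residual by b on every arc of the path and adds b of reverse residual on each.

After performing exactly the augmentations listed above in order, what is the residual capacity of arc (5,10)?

Residual capacity of (5,10): 15

after path 1 (11→4→0, push 7): res(5,10)=31
after path 2 (11→5→13→0, push 8): res(5,10)=31
after path 3 (11→5→10→4→8→2→13→1→7→12→6→9→3→0, push 2): res(5,10)=29
after path 4 (11→5→10→4→0, push 12): res(5,10)=17
after path 5 (11→7→12→4→0, push 1): res(5,10)=17
after path 6 (11→7→1→5→10→4→0, push 2): res(5,10)=15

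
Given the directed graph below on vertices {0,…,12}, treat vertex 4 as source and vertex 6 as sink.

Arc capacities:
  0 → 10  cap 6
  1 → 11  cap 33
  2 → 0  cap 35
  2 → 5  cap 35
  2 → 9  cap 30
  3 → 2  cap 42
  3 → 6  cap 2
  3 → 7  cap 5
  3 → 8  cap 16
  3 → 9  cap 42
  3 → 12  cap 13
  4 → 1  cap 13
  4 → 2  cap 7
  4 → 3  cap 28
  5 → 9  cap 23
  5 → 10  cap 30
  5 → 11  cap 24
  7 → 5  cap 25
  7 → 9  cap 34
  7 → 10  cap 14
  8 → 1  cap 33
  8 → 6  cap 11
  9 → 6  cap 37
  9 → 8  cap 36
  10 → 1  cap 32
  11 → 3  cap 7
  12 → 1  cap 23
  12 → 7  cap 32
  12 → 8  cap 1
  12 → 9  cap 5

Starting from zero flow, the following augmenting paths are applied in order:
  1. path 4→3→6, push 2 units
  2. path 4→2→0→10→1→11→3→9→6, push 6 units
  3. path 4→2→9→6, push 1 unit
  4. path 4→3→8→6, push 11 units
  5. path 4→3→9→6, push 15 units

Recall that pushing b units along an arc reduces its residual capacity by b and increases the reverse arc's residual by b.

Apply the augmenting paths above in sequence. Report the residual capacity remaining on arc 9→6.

Residual capacity of (9,6): 15

after path 1 (4→3→6, push 2): res(9,6)=37
after path 2 (4→2→0→10→1→11→3→9→6, push 6): res(9,6)=31
after path 3 (4→2→9→6, push 1): res(9,6)=30
after path 4 (4→3→8→6, push 11): res(9,6)=30
after path 5 (4→3→9→6, push 15): res(9,6)=15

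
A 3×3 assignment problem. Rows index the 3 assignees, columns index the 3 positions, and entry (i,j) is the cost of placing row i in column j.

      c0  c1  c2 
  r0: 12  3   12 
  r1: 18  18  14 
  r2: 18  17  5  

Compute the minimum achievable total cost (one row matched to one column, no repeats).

Minimum assignment cost: 26

optimal assignment: row0→col1 (cost 3), row1→col0 (cost 18), row2→col2 (cost 5)
total = 3 + 18 + 5 = 26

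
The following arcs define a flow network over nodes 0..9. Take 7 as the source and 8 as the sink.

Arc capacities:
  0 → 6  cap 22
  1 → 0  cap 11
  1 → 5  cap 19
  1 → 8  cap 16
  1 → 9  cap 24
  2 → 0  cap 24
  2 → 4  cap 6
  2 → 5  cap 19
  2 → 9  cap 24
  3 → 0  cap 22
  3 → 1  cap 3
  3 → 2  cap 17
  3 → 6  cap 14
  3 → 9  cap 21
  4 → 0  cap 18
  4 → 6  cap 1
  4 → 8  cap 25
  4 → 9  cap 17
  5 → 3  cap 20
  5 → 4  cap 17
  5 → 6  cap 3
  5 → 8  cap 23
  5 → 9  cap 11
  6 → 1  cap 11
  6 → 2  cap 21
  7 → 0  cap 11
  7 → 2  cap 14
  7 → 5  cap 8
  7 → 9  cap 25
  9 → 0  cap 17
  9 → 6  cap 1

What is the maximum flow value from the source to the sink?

Maximum flow value: 44

augment #1: 7→5→8 bottleneck 8, total now 8
augment #2: 7→2→4→8 bottleneck 6, total now 14
augment #3: 7→2→5→8 bottleneck 8, total now 22
augment #4: 7→0→6→1→8 bottleneck 11, total now 33
augment #5: 7→9→6→2→5→8 bottleneck 1, total now 34
augment #6: 7→9→0→6→2→5→8 bottleneck 6, total now 40
augment #7: 7→9→0→6→2→5→4→8 bottleneck 4, total now 44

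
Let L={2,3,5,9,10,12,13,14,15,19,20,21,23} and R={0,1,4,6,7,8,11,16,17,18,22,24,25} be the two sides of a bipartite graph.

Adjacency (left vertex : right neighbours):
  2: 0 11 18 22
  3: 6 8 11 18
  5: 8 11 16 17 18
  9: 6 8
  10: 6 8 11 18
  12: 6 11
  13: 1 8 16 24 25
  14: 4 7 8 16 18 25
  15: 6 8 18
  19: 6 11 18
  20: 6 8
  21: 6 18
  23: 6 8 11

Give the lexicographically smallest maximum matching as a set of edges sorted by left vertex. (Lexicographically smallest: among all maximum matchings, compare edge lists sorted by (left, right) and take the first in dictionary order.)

Lex-smallest maximum matching: {(2,0), (3,6), (5,16), (9,8), (10,11), (13,1), (14,4), (15,18)}

|M| = 8 (so the lex-smallest maximum matching has 8 edges)
process left vertices in ascending order; for each, take the smallest-labelled available neighbour that still permits 8 edges overall, or leave it unmatched if none does
lex-smallest matching: {2-0, 3-6, 5-16, 9-8, 10-11, 13-1, 14-4, 15-18}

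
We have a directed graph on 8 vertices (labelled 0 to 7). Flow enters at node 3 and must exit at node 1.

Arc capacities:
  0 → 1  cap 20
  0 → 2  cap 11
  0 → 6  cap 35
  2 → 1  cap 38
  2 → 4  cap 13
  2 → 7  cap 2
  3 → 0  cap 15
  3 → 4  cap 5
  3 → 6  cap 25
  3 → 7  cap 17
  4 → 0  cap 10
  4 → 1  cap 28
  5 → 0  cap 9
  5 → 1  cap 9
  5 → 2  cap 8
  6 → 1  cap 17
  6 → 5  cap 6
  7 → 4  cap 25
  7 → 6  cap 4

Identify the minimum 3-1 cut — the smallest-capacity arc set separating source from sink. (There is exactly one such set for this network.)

augment #1: 3→0→1 push 15
augment #2: 3→4→1 push 5
augment #3: 3→6→1 push 17
augment #4: 3→6→5→1 push 6
augment #5: 3→7→4→1 push 17
max flow = 60; residual-reachable set from 3 gives S-side
cut edges (S→T): {(3,0), (3,4), (3,7), (6,1), (6,5)} total cap 60

Min-cut arcs: {(3,0), (3,4), (3,7), (6,1), (6,5)} (total capacity 60)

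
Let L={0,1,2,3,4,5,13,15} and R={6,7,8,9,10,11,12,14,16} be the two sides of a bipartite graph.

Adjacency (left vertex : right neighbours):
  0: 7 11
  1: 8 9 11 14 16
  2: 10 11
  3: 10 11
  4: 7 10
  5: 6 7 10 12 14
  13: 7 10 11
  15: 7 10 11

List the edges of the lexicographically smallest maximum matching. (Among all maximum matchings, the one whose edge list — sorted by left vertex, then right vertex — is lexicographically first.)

|M| = 5 (so the lex-smallest maximum matching has 5 edges)
process left vertices in ascending order; for each, take the smallest-labelled available neighbour that still permits 5 edges overall, or leave it unmatched if none does
lex-smallest matching: {0-7, 1-8, 2-10, 3-11, 5-6}

Lex-smallest maximum matching: {(0,7), (1,8), (2,10), (3,11), (5,6)}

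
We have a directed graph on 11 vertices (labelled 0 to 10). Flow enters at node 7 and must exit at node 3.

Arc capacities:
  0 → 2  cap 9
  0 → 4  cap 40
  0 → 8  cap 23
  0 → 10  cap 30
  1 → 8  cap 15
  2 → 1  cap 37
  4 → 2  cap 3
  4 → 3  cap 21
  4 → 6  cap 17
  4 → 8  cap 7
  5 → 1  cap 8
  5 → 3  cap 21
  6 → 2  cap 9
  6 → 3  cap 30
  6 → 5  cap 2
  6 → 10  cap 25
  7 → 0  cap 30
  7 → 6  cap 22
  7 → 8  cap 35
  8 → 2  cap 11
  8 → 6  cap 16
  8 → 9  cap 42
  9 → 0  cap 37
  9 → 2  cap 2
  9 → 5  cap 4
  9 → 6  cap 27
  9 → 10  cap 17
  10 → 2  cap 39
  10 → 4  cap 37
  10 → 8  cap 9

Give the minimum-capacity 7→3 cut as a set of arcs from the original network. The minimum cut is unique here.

Min-cut arcs: {(4,3), (6,3), (6,5), (9,5)} (total capacity 57)

augment #1: 7→6→3 push 22
augment #2: 7→0→4→3 push 21
augment #3: 7→8→6→3 push 8
augment #4: 7→8→6→5→3 push 2
augment #5: 7→8→9→5→3 push 4
max flow = 57; residual-reachable set from 7 gives S-side
cut edges (S→T): {(4,3), (6,3), (6,5), (9,5)} total cap 57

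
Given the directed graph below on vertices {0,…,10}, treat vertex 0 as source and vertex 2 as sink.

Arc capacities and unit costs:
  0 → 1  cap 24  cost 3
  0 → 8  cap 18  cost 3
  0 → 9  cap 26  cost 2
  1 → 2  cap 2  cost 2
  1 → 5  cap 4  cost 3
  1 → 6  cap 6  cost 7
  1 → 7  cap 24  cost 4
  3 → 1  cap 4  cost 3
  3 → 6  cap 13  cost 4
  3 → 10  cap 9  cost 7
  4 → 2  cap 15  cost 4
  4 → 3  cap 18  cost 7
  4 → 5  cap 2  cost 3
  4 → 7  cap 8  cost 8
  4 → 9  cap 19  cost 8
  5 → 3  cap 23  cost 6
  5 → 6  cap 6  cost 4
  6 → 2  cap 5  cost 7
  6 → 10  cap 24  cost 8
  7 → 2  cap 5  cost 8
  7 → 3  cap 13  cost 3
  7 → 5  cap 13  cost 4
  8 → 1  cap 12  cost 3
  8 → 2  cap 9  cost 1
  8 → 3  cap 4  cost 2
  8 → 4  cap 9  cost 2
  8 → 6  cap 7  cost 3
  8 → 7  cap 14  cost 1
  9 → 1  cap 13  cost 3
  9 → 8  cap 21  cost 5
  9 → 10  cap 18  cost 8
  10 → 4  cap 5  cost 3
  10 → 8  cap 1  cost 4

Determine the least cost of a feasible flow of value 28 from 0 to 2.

Minimum cost for 28 units: 253

shortest-cost path #1: 0→8→2 push 9 @ unit cost 4 (adds 36)
shortest-cost path #2: 0→1→2 push 2 @ unit cost 5 (adds 10)
shortest-cost path #3: 0→8→4→2 push 9 @ unit cost 9 (adds 81)
shortest-cost path #4: 0→1→7→2 push 5 @ unit cost 15 (adds 75)
shortest-cost path #5: 0→1→6→2 push 3 @ unit cost 17 (adds 51)
total cost = 253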